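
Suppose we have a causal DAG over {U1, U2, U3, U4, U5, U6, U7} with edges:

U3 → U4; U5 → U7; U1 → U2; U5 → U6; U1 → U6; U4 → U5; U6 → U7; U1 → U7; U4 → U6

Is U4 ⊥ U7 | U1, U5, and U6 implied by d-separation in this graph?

Yes

There are 6 undirected paths between U4 and U7; checking each against the conditioning set {U1, U5, U6}:
  1. U4 → U5 → U7 — U5:chain[blocks] ⇒ blocked
  2. U4 → U5 → U6 ← U1 → U7 — U5:chain[blocks]; U6:collider[open]; U1:fork[blocks] ⇒ blocked
  3. U4 → U5 → U6 → U7 — U5:chain[blocks]; U6:chain[blocks] ⇒ blocked
  4. U4 → U6 ← U1 → U7 — U6:collider[open]; U1:fork[blocks] ⇒ blocked
  5. U4 → U6 → U7 — U6:chain[blocks] ⇒ blocked
  6. U4 → U6 ← U5 → U7 — U6:collider[open]; U5:fork[blocks] ⇒ blocked
Since every path is blocked, d-separation holds.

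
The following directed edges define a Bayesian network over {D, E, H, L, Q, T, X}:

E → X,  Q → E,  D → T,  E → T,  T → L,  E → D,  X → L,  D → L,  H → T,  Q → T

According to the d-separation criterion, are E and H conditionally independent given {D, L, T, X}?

No

We examine all 6 paths between E and H:
Path 1: E → T ← H
  T is a collider and T is conditioned on, which opens it — no node blocks this path, so it is active.
Path 2: E ← Q → T ← H
  Q is a fork and Q is not conditioned on; T is a collider and T is conditioned on, which opens it — no node blocks this path, so it is active.
Path 3: E → X → L ← T ← H
  X is a chain here and X is conditioned on, so the path is blocked at X.
Path 4: E → X → L ← D → T ← H
  X is a chain here and X is conditioned on, so the path is blocked at X.
Path 5: E → D → T ← H
  D is a chain here and D is conditioned on, so the path is blocked at D.
Path 6: E → D → L ← T ← H
  D is a chain here and D is conditioned on, so the path is blocked at D.
Because an active path exists, E and H are not d-separated.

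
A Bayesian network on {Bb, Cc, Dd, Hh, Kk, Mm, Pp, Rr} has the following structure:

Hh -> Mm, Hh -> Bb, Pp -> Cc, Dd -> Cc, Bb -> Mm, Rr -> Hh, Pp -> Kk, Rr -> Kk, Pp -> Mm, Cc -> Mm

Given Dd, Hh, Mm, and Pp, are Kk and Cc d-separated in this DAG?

Yes

Enumerating the 6 paths from Kk to Cc and testing each for blocking by {Dd, Hh, Mm, Pp}:
  1. Kk ← Pp → Cc — Pp:fork[blocks] ⇒ blocked
  2. Kk ← Pp → Mm ← Cc — Pp:fork[blocks]; Mm:collider[open] ⇒ blocked
  3. Kk ← Rr → Hh → Mm ← Cc — Rr:fork[open]; Hh:chain[blocks]; Mm:collider[open] ⇒ blocked
  4. Kk ← Rr → Hh → Mm ← Pp → Cc — Rr:fork[open]; Hh:chain[blocks]; Mm:collider[open]; Pp:fork[blocks] ⇒ blocked
  5. Kk ← Rr → Hh → Bb → Mm ← Cc — Rr:fork[open]; Hh:chain[blocks]; Bb:chain[open]; Mm:collider[open] ⇒ blocked
  6. Kk ← Rr → Hh → Bb → Mm ← Pp → Cc — Rr:fork[open]; Hh:chain[blocks]; Bb:chain[open]; Mm:collider[open]; Pp:fork[blocks] ⇒ blocked
All paths are blocked; Kk ⊥ Cc | {Dd, Hh, Mm, Pp} holds.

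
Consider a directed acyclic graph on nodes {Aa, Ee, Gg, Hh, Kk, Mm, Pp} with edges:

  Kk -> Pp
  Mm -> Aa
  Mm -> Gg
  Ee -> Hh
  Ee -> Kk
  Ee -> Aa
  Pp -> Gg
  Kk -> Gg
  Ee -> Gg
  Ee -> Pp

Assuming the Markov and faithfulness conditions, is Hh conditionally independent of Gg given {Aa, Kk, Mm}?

Enumerating the 6 paths from Hh to Gg and testing each for blocking by {Aa, Kk, Mm}:
  1. Hh ← Ee → Aa ← Mm → Gg — Ee:fork[open]; Aa:collider[open]; Mm:fork[blocks] ⇒ blocked
  2. Hh ← Ee → Kk → Pp → Gg — Ee:fork[open]; Kk:chain[blocks]; Pp:chain[open] ⇒ blocked
  3. Hh ← Ee → Kk → Gg — Ee:fork[open]; Kk:chain[blocks] ⇒ blocked
  4. Hh ← Ee → Pp ← Kk → Gg — Ee:fork[open]; Pp:collider[blocks]; Kk:fork[blocks] ⇒ blocked
  5. Hh ← Ee → Pp → Gg — Ee:fork[open]; Pp:chain[open] ⇒ active
  6. Hh ← Ee → Gg — Ee:fork[open] ⇒ active
Because an active path exists, Hh and Gg are not d-separated.

No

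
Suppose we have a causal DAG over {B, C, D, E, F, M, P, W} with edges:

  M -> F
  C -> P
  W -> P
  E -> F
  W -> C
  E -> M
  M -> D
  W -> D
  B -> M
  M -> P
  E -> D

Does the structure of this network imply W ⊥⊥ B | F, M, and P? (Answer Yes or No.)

Enumerating the 5 paths from W to B and testing each for blocking by {F, M, P}:
  1. W → C → P ← M ← B — C:chain[open]; P:collider[open]; M:chain[blocks] ⇒ blocked
  2. W → P ← M ← B — P:collider[open]; M:chain[blocks] ⇒ blocked
  3. W → D ← E → F ← M ← B — D:collider[blocks]; E:fork[open]; F:collider[open]; M:chain[blocks] ⇒ blocked
  4. W → D ← E → M ← B — D:collider[blocks]; E:fork[open]; M:collider[open] ⇒ blocked
  5. W → D ← M ← B — D:collider[blocks]; M:chain[blocks] ⇒ blocked
Every path is blocked, so W and B are d-separated given {F, M, P}.

Yes — W and B are d-separated given {F, M, P}.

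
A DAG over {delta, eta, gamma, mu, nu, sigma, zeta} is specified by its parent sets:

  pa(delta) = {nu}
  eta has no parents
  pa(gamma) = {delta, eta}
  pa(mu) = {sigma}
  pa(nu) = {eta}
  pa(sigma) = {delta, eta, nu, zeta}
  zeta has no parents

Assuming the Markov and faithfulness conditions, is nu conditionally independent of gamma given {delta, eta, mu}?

Yes

There are 6 undirected paths between nu and gamma; checking each against the conditioning set {delta, eta, mu}:
Path 1: nu → delta → gamma
  delta is a chain here and delta is conditioned on, so the path is blocked at delta.
Path 2: nu → delta → sigma ← eta → gamma
  delta is a chain here and delta is conditioned on, so the path is blocked at delta.
Path 3: nu → sigma ← delta → gamma
  delta is a fork here and delta is conditioned on, so the path is blocked at delta.
Path 4: nu → sigma ← eta → gamma
  eta is a fork here and eta is conditioned on, so the path is blocked at eta.
Path 5: nu ← eta → gamma
  eta is a fork here and eta is conditioned on, so the path is blocked at eta.
Path 6: nu ← eta → sigma ← delta → gamma
  eta is a fork here and eta is conditioned on, so the path is blocked at eta.
All paths are blocked; nu ⊥ gamma | {delta, eta, mu} holds.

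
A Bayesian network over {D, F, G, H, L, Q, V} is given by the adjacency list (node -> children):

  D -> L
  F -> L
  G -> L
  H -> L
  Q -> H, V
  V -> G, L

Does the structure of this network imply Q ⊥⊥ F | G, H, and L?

3 paths connect Q and F; each must be blocked for d-separation to hold:
  1. Q → V → G → L ← F — V:chain[open]; G:chain[blocks]; L:collider[open] ⇒ blocked
  2. Q → V → L ← F — V:chain[open]; L:collider[open] ⇒ active
  3. Q → H → L ← F — H:chain[blocks]; L:collider[open] ⇒ blocked
Since the path Q → V → L ← F is active, Q and F are not d-separated given {G, H, L}.

No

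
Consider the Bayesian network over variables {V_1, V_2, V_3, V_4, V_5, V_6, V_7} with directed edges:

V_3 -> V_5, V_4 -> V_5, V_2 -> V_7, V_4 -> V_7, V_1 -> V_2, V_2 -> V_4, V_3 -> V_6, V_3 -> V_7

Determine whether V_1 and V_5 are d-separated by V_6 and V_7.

Enumerating the 4 paths from V_1 to V_5 and testing each for blocking by {V_6, V_7}:
Path 1: V_1 → V_2 → V_4 → V_5
  V_2 is a chain and V_2 is not conditioned on; V_4 is a chain and V_4 is not conditioned on — no node blocks this path, so it is active.
Path 2: V_1 → V_2 → V_4 → V_7 ← V_3 → V_5
  V_2 is a chain and V_2 is not conditioned on; V_4 is a chain and V_4 is not conditioned on; V_7 is a collider and V_7 is conditioned on, which opens it; V_3 is a fork and V_3 is not conditioned on — no node blocks this path, so it is active.
Path 3: V_1 → V_2 → V_7 ← V_4 → V_5
  V_2 is a chain and V_2 is not conditioned on; V_7 is a collider and V_7 is conditioned on, which opens it; V_4 is a fork and V_4 is not conditioned on — no node blocks this path, so it is active.
Path 4: V_1 → V_2 → V_7 ← V_3 → V_5
  V_2 is a chain and V_2 is not conditioned on; V_7 is a collider and V_7 is conditioned on, which opens it; V_3 is a fork and V_3 is not conditioned on — no node blocks this path, so it is active.
Because an active path exists, V_1 and V_5 are not d-separated.

No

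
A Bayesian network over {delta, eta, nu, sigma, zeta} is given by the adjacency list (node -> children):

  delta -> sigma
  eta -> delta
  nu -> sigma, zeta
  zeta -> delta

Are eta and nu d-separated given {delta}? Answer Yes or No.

We examine all 2 paths between eta and nu:
Path 1: eta → delta ← zeta ← nu
  delta is a collider and delta is conditioned on, which opens it; zeta is a chain and zeta is not conditioned on — no node blocks this path, so it is active.
Path 2: eta → delta → sigma ← nu
  delta is a chain here and delta is conditioned on, so the path is blocked at delta.
Since the path eta → delta ← zeta ← nu is active, eta and nu are not d-separated given {delta}.

No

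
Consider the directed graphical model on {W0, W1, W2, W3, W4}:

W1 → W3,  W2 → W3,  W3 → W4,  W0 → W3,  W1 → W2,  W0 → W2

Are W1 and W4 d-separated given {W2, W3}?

Yes

We examine all 3 paths between W1 and W4:
  1. W1 → W3 → W4 — W3:chain[blocks] ⇒ blocked
  2. W1 → W2 → W3 → W4 — W2:chain[blocks]; W3:chain[blocks] ⇒ blocked
  3. W1 → W2 ← W0 → W3 → W4 — W2:collider[open]; W0:fork[open]; W3:chain[blocks] ⇒ blocked
Since every path is blocked, d-separation holds.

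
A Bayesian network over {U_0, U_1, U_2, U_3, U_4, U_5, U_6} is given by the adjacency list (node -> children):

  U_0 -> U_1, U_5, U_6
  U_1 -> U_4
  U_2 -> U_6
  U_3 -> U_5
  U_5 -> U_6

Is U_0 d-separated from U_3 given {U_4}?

Yes

2 paths connect U_0 and U_3; each must be blocked for d-separation to hold:
  1. U_0 → U_5 ← U_3 — U_5:collider[blocks] ⇒ blocked
  2. U_0 → U_6 ← U_5 ← U_3 — U_6:collider[blocks]; U_5:chain[open] ⇒ blocked
Since every path is blocked, d-separation holds.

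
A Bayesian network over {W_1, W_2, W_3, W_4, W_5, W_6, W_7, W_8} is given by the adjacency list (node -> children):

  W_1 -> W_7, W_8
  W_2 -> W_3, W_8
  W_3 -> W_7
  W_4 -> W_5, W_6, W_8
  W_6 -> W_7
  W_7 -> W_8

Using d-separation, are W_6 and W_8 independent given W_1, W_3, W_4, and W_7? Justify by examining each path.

Yes

4 paths connect W_6 and W_8; each must be blocked for d-separation to hold:
  1. W_6 ← W_4 → W_8 — W_4:fork[blocks] ⇒ blocked
  2. W_6 → W_7 ← W_1 → W_8 — W_7:collider[open]; W_1:fork[blocks] ⇒ blocked
  3. W_6 → W_7 → W_8 — W_7:chain[blocks] ⇒ blocked
  4. W_6 → W_7 ← W_3 ← W_2 → W_8 — W_7:collider[open]; W_3:chain[blocks]; W_2:fork[open] ⇒ blocked
Since every path is blocked, d-separation holds.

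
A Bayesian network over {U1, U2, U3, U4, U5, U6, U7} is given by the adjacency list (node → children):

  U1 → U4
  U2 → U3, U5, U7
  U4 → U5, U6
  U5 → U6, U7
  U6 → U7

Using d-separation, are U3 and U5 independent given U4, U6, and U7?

No — U3 and U5 are not d-separated given {U4, U6, U7}.

Enumerating the 4 paths from U3 to U5 and testing each for blocking by {U4, U6, U7}:
Path 1: U3 ← U2 → U5
  U2 is a fork and U2 is not conditioned on — no node blocks this path, so it is active.
Path 2: U3 ← U2 → U7 ← U5
  U2 is a fork and U2 is not conditioned on; U7 is a collider and U7 is conditioned on, which opens it — no node blocks this path, so it is active.
Path 3: U3 ← U2 → U7 ← U6 ← U5
  U6 is a chain here and U6 is conditioned on, so the path is blocked at U6.
Path 4: U3 ← U2 → U7 ← U6 ← U4 → U5
  U6 is a chain here and U6 is conditioned on, so the path is blocked at U6.
At least one path is unblocked, so d-separation fails.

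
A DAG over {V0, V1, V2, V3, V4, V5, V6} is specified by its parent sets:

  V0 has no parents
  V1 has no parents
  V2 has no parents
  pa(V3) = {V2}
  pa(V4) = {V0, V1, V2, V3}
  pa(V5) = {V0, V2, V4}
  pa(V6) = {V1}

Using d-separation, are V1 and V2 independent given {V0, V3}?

4 paths connect V1 and V2; each must be blocked for d-separation to hold:
Path 1: V1 → V4 ← V0 → V5 ← V2
  V4 is a collider here and neither V4 nor any of its descendants is conditioned on, so the collider stays closed — the path is blocked at V4.
Path 2: V1 → V4 ← V3 ← V2
  V4 is a collider here and neither V4 nor any of its descendants is conditioned on, so the collider stays closed — the path is blocked at V4.
Path 3: V1 → V4 → V5 ← V2
  V5 is a collider here and neither V5 nor any of its descendants is conditioned on, so the collider stays closed — the path is blocked at V5.
Path 4: V1 → V4 ← V2
  V4 is a collider here and neither V4 nor any of its descendants is conditioned on, so the collider stays closed — the path is blocked at V4.
Every path is blocked, so V1 and V2 are d-separated given {V0, V3}.

Yes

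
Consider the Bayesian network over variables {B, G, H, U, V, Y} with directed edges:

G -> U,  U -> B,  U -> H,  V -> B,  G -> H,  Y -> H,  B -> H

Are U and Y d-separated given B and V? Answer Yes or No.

We examine all 3 paths between U and Y:
Path 1: U → B → H ← Y
  B is a chain here and B is conditioned on, so the path is blocked at B.
Path 2: U → H ← Y
  H is a collider here and neither H nor any of its descendants is conditioned on, so the collider stays closed — the path is blocked at H.
Path 3: U ← G → H ← Y
  H is a collider here and neither H nor any of its descendants is conditioned on, so the collider stays closed — the path is blocked at H.
All paths are blocked; U ⊥ Y | {B, V} holds.

Yes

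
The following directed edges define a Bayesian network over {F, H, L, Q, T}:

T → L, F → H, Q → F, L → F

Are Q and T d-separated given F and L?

Only one path connects Q and T:
Path 1: Q → F ← L ← T
  L is a chain here and L is conditioned on, so the path is blocked at L.
All paths are blocked; Q ⊥ T | {F, L} holds.

Yes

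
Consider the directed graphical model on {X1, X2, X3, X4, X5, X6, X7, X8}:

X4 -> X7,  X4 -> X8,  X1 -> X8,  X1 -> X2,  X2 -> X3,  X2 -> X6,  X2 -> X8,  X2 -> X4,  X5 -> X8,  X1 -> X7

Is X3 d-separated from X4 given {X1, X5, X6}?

There are 5 undirected paths between X3 and X4; checking each against the conditioning set {X1, X5, X6}:
Path 1: X3 ← X2 → X8 ← X4
  X8 is a collider here and neither X8 nor any of its descendants is conditioned on, so the collider stays closed — the path is blocked at X8.
Path 2: X3 ← X2 → X8 ← X1 → X7 ← X4
  X8 is a collider here and neither X8 nor any of its descendants is conditioned on, so the collider stays closed — the path is blocked at X8.
Path 3: X3 ← X2 → X4
  X2 is a fork and X2 is not conditioned on — no node blocks this path, so it is active.
Path 4: X3 ← X2 ← X1 → X8 ← X4
  X1 is a fork here and X1 is conditioned on, so the path is blocked at X1.
Path 5: X3 ← X2 ← X1 → X7 ← X4
  X1 is a fork here and X1 is conditioned on, so the path is blocked at X1.
At least one path is unblocked, so d-separation fails.

No — X3 and X4 are not d-separated given {X1, X5, X6}.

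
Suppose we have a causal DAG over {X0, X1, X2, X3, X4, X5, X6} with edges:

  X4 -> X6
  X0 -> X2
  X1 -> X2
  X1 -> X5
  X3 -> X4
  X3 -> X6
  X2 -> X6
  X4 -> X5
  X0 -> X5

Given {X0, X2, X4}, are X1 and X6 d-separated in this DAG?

Enumerating the 6 paths from X1 to X6 and testing each for blocking by {X0, X2, X4}:
  1. X1 → X5 ← X0 → X2 → X6 — X5:collider[blocks]; X0:fork[blocks]; X2:chain[blocks] ⇒ blocked
  2. X1 → X5 ← X4 ← X3 → X6 — X5:collider[blocks]; X4:chain[blocks]; X3:fork[open] ⇒ blocked
  3. X1 → X5 ← X4 → X6 — X5:collider[blocks]; X4:fork[blocks] ⇒ blocked
  4. X1 → X2 ← X0 → X5 ← X4 ← X3 → X6 — X2:collider[open]; X0:fork[blocks]; X5:collider[blocks]; X4:chain[blocks]; X3:fork[open] ⇒ blocked
  5. X1 → X2 ← X0 → X5 ← X4 → X6 — X2:collider[open]; X0:fork[blocks]; X5:collider[blocks]; X4:fork[blocks] ⇒ blocked
  6. X1 → X2 → X6 — X2:chain[blocks] ⇒ blocked
Every path is blocked, so X1 and X6 are d-separated given {X0, X2, X4}.

Yes — X1 and X6 are d-separated given {X0, X2, X4}.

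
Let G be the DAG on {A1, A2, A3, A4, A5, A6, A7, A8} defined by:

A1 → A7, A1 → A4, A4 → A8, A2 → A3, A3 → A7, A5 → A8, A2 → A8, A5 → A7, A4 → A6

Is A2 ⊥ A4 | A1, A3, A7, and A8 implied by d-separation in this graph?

We examine all 4 paths between A2 and A4:
  1. A2 → A8 ← A4 — A8:collider[open] ⇒ active
  2. A2 → A8 ← A5 → A7 ← A1 → A4 — A8:collider[open]; A5:fork[open]; A7:collider[open]; A1:fork[blocks] ⇒ blocked
  3. A2 → A3 → A7 ← A1 → A4 — A3:chain[blocks]; A7:collider[open]; A1:fork[blocks] ⇒ blocked
  4. A2 → A3 → A7 ← A5 → A8 ← A4 — A3:chain[blocks]; A7:collider[open]; A5:fork[open]; A8:collider[open] ⇒ blocked
Since the path A2 → A8 ← A4 is active, A2 and A4 are not d-separated given {A1, A3, A7, A8}.

No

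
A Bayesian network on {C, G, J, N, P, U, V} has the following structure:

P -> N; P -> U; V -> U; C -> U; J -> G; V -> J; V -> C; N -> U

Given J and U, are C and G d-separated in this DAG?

We examine all 2 paths between C and G:
  1. C → U ← V → J → G — U:collider[open]; V:fork[open]; J:chain[blocks] ⇒ blocked
  2. C ← V → J → G — V:fork[open]; J:chain[blocks] ⇒ blocked
Since every path is blocked, d-separation holds.

Yes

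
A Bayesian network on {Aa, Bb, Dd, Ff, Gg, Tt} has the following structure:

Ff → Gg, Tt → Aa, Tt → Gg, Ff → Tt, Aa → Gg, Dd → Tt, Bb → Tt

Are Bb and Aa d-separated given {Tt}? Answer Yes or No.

We examine all 3 paths between Bb and Aa:
Path 1: Bb → Tt ← Ff → Gg ← Aa
  Gg is a collider here and neither Gg nor any of its descendants is conditioned on, so the collider stays closed — the path is blocked at Gg.
Path 2: Bb → Tt → Gg ← Aa
  Tt is a chain here and Tt is conditioned on, so the path is blocked at Tt.
Path 3: Bb → Tt → Aa
  Tt is a chain here and Tt is conditioned on, so the path is blocked at Tt.
Since every path is blocked, d-separation holds.

Yes — Bb and Aa are d-separated given {Tt}.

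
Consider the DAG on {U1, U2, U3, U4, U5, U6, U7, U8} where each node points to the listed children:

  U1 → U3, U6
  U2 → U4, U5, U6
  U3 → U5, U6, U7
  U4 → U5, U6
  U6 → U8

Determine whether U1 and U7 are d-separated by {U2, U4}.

We examine all 6 paths between U1 and U7:
  1. U1 → U6 ← U2 → U5 ← U3 → U7 — U6:collider[blocks]; U2:fork[blocks]; U5:collider[blocks]; U3:fork[open] ⇒ blocked
  2. U1 → U6 ← U2 → U4 → U5 ← U3 → U7 — U6:collider[blocks]; U2:fork[blocks]; U4:chain[blocks]; U5:collider[blocks]; U3:fork[open] ⇒ blocked
  3. U1 → U6 ← U3 → U7 — U6:collider[blocks]; U3:fork[open] ⇒ blocked
  4. U1 → U6 ← U4 → U5 ← U3 → U7 — U6:collider[blocks]; U4:fork[blocks]; U5:collider[blocks]; U3:fork[open] ⇒ blocked
  5. U1 → U6 ← U4 ← U2 → U5 ← U3 → U7 — U6:collider[blocks]; U4:chain[blocks]; U2:fork[blocks]; U5:collider[blocks]; U3:fork[open] ⇒ blocked
  6. U1 → U3 → U7 — U3:chain[open] ⇒ active
Because an active path exists, U1 and U7 are not d-separated.

No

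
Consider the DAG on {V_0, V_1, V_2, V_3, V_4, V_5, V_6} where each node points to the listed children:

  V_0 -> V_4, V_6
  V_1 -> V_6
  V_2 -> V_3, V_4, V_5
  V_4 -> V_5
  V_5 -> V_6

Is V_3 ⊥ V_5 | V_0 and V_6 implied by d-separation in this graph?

We examine all 3 paths between V_3 and V_5:
Path 1: V_3 ← V_2 → V_5
  V_2 is a fork and V_2 is not conditioned on — no node blocks this path, so it is active.
Path 2: V_3 ← V_2 → V_4 → V_5
  V_2 is a fork and V_2 is not conditioned on; V_4 is a chain and V_4 is not conditioned on — no node blocks this path, so it is active.
Path 3: V_3 ← V_2 → V_4 ← V_0 → V_6 ← V_5
  V_0 is a fork here and V_0 is conditioned on, so the path is blocked at V_0.
At least one path is unblocked, so d-separation fails.

No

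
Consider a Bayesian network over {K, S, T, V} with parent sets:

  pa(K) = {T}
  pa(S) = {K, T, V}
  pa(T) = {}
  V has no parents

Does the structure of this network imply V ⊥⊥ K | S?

There are 2 undirected paths between V and K; checking each against the conditioning set {S}:
Path 1: V → S ← K
  S is a collider and S is conditioned on, which opens it — no node blocks this path, so it is active.
Path 2: V → S ← T → K
  S is a collider and S is conditioned on, which opens it; T is a fork and T is not conditioned on — no node blocks this path, so it is active.
At least one path is unblocked, so d-separation fails.

No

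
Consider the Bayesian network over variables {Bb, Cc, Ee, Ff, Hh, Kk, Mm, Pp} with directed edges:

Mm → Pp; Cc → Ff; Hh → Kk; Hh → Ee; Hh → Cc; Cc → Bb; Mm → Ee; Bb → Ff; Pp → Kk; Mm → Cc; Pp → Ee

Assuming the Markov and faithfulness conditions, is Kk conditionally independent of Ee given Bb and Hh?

No

Enumerating the 6 paths from Kk to Ee and testing each for blocking by {Bb, Hh}:
  1. Kk ← Hh → Cc ← Mm → Pp → Ee — Hh:fork[blocks]; Cc:collider[open]; Mm:fork[open]; Pp:chain[open] ⇒ blocked
  2. Kk ← Hh → Cc ← Mm → Ee — Hh:fork[blocks]; Cc:collider[open]; Mm:fork[open] ⇒ blocked
  3. Kk ← Hh → Ee — Hh:fork[blocks] ⇒ blocked
  4. Kk ← Pp ← Mm → Cc ← Hh → Ee — Pp:chain[open]; Mm:fork[open]; Cc:collider[open]; Hh:fork[blocks] ⇒ blocked
  5. Kk ← Pp ← Mm → Ee — Pp:chain[open]; Mm:fork[open] ⇒ active
  6. Kk ← Pp → Ee — Pp:fork[open] ⇒ active
Since the path Kk ← Pp ← Mm → Ee is active, Kk and Ee are not d-separated given {Bb, Hh}.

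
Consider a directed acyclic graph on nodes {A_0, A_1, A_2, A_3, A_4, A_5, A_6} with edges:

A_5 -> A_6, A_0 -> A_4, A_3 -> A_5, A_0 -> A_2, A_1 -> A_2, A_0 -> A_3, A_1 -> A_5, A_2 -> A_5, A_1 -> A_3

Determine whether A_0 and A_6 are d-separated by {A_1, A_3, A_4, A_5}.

Enumerating the 6 paths from A_0 to A_6 and testing each for blocking by {A_1, A_3, A_4, A_5}:
Path 1: A_0 → A_3 → A_5 → A_6
  A_3 is a chain here and A_3 is conditioned on, so the path is blocked at A_3.
Path 2: A_0 → A_3 ← A_1 → A_2 → A_5 → A_6
  A_1 is a fork here and A_1 is conditioned on, so the path is blocked at A_1.
Path 3: A_0 → A_3 ← A_1 → A_5 → A_6
  A_1 is a fork here and A_1 is conditioned on, so the path is blocked at A_1.
Path 4: A_0 → A_2 → A_5 → A_6
  A_5 is a chain here and A_5 is conditioned on, so the path is blocked at A_5.
Path 5: A_0 → A_2 ← A_1 → A_3 → A_5 → A_6
  A_1 is a fork here and A_1 is conditioned on, so the path is blocked at A_1.
Path 6: A_0 → A_2 ← A_1 → A_5 → A_6
  A_1 is a fork here and A_1 is conditioned on, so the path is blocked at A_1.
Since every path is blocked, d-separation holds.

Yes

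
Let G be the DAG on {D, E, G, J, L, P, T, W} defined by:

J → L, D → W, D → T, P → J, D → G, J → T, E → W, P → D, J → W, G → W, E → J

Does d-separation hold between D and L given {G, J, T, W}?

Enumerating the 6 paths from D to L and testing each for blocking by {G, J, T, W}:
Path 1: D → W ← E → J → L
  J is a chain here and J is conditioned on, so the path is blocked at J.
Path 2: D → W ← J → L
  J is a fork here and J is conditioned on, so the path is blocked at J.
Path 3: D → G → W ← E → J → L
  G is a chain here and G is conditioned on, so the path is blocked at G.
Path 4: D → G → W ← J → L
  G is a chain here and G is conditioned on, so the path is blocked at G.
Path 5: D → T ← J → L
  J is a fork here and J is conditioned on, so the path is blocked at J.
Path 6: D ← P → J → L
  J is a chain here and J is conditioned on, so the path is blocked at J.
All paths are blocked; D ⊥ L | {G, J, T, W} holds.

Yes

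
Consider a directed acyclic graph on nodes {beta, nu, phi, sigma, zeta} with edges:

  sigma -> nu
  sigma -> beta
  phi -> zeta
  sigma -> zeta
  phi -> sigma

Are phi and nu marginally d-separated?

No — phi and nu are not d-separated given ∅.

There are 2 undirected paths between phi and nu; checking each against the conditioning set ∅:
  1. phi → zeta ← sigma → nu — zeta:collider[blocks]; sigma:fork[open] ⇒ blocked
  2. phi → sigma → nu — sigma:chain[open] ⇒ active
At least one path is unblocked, so d-separation fails.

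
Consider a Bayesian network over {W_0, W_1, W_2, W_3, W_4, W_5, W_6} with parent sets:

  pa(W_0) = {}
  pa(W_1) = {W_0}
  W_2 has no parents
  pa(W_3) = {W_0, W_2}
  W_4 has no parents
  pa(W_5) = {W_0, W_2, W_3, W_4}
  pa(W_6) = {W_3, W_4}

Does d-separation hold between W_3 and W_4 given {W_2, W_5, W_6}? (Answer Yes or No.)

4 paths connect W_3 and W_4; each must be blocked for d-separation to hold:
Path 1: W_3 → W_5 ← W_4
  W_5 is a collider and W_5 is conditioned on, which opens it — no node blocks this path, so it is active.
Path 2: W_3 ← W_2 → W_5 ← W_4
  W_2 is a fork here and W_2 is conditioned on, so the path is blocked at W_2.
Path 3: W_3 → W_6 ← W_4
  W_6 is a collider and W_6 is conditioned on, which opens it — no node blocks this path, so it is active.
Path 4: W_3 ← W_0 → W_5 ← W_4
  W_0 is a fork and W_0 is not conditioned on; W_5 is a collider and W_5 is conditioned on, which opens it — no node blocks this path, so it is active.
Because an active path exists, W_3 and W_4 are not d-separated.

No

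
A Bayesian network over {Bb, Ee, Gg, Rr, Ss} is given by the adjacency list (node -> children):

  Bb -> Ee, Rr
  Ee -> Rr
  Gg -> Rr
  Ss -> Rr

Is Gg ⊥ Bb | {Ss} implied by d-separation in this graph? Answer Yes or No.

Enumerating the 2 paths from Gg to Bb and testing each for blocking by {Ss}:
Path 1: Gg → Rr ← Ee ← Bb
  Rr is a collider here and neither Rr nor any of its descendants is conditioned on, so the collider stays closed — the path is blocked at Rr.
Path 2: Gg → Rr ← Bb
  Rr is a collider here and neither Rr nor any of its descendants is conditioned on, so the collider stays closed — the path is blocked at Rr.
Since every path is blocked, d-separation holds.

Yes — Gg and Bb are d-separated given {Ss}.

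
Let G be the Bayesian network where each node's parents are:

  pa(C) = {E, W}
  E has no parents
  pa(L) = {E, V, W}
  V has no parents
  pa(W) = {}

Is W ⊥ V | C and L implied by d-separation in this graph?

No

We examine all 2 paths between W and V:
  1. W → C ← E → L ← V — C:collider[open]; E:fork[open]; L:collider[open] ⇒ active
  2. W → L ← V — L:collider[open] ⇒ active
Since the path W → C ← E → L ← V is active, W and V are not d-separated given {C, L}.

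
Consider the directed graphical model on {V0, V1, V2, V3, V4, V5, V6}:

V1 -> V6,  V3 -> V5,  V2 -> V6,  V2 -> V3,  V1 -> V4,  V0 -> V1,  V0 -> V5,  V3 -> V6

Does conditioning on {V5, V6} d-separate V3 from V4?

No — V3 and V4 are not d-separated given {V5, V6}.

Enumerating the 3 paths from V3 to V4 and testing each for blocking by {V5, V6}:
  1. V3 → V5 ← V0 → V1 → V4 — V5:collider[open]; V0:fork[open]; V1:chain[open] ⇒ active
  2. V3 → V6 ← V1 → V4 — V6:collider[open]; V1:fork[open] ⇒ active
  3. V3 ← V2 → V6 ← V1 → V4 — V2:fork[open]; V6:collider[open]; V1:fork[open] ⇒ active
Because an active path exists, V3 and V4 are not d-separated.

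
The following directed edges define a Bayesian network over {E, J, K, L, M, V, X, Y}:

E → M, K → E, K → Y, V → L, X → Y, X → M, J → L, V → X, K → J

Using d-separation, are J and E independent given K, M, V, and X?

4 paths connect J and E; each must be blocked for d-separation to hold:
Path 1: J ← K → Y ← X → M ← E
  K is a fork here and K is conditioned on, so the path is blocked at K.
Path 2: J ← K → E
  K is a fork here and K is conditioned on, so the path is blocked at K.
Path 3: J → L ← V → X → M ← E
  L is a collider here and neither L nor any of its descendants is conditioned on, so the collider stays closed — the path is blocked at L.
Path 4: J → L ← V → X → Y ← K → E
  L is a collider here and neither L nor any of its descendants is conditioned on, so the collider stays closed — the path is blocked at L.
Every path is blocked, so J and E are d-separated given {K, M, V, X}.

Yes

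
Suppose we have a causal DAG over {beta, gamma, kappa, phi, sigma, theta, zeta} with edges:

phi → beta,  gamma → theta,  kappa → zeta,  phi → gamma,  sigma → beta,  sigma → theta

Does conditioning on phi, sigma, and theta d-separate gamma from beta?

There are 2 undirected paths between gamma and beta; checking each against the conditioning set {phi, sigma, theta}:
Path 1: gamma ← phi → beta
  phi is a fork here and phi is conditioned on, so the path is blocked at phi.
Path 2: gamma → theta ← sigma → beta
  sigma is a fork here and sigma is conditioned on, so the path is blocked at sigma.
Since every path is blocked, d-separation holds.

Yes — gamma and beta are d-separated given {phi, sigma, theta}.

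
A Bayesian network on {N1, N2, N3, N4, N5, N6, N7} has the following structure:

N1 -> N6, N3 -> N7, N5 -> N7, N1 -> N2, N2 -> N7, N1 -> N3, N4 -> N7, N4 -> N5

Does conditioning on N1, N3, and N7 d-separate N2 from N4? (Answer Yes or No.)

4 paths connect N2 and N4; each must be blocked for d-separation to hold:
Path 1: N2 → N7 ← N5 ← N4
  N7 is a collider and N7 is conditioned on, which opens it; N5 is a chain and N5 is not conditioned on — no node blocks this path, so it is active.
Path 2: N2 → N7 ← N4
  N7 is a collider and N7 is conditioned on, which opens it — no node blocks this path, so it is active.
Path 3: N2 ← N1 → N3 → N7 ← N5 ← N4
  N1 is a fork here and N1 is conditioned on, so the path is blocked at N1.
Path 4: N2 ← N1 → N3 → N7 ← N4
  N1 is a fork here and N1 is conditioned on, so the path is blocked at N1.
Since the path N2 → N7 ← N5 ← N4 is active, N2 and N4 are not d-separated given {N1, N3, N7}.

No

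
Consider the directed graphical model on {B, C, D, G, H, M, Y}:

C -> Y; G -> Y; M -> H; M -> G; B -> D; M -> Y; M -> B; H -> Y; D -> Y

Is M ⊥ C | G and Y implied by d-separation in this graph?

No

4 paths connect M and C; each must be blocked for d-separation to hold:
Path 1: M → G → Y ← C
  G is a chain here and G is conditioned on, so the path is blocked at G.
Path 2: M → B → D → Y ← C
  B is a chain and B is not conditioned on; D is a chain and D is not conditioned on; Y is a collider and Y is conditioned on, which opens it — no node blocks this path, so it is active.
Path 3: M → H → Y ← C
  H is a chain and H is not conditioned on; Y is a collider and Y is conditioned on, which opens it — no node blocks this path, so it is active.
Path 4: M → Y ← C
  Y is a collider and Y is conditioned on, which opens it — no node blocks this path, so it is active.
Because an active path exists, M and C are not d-separated.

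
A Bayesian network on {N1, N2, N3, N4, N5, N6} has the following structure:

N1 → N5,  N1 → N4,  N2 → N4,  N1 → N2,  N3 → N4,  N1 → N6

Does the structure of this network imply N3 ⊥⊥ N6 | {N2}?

We examine all 2 paths between N3 and N6:
Path 1: N3 → N4 ← N2 ← N1 → N6
  N4 is a collider here and neither N4 nor any of its descendants is conditioned on, so the collider stays closed — the path is blocked at N4.
Path 2: N3 → N4 ← N1 → N6
  N4 is a collider here and neither N4 nor any of its descendants is conditioned on, so the collider stays closed — the path is blocked at N4.
All paths are blocked; N3 ⊥ N6 | {N2} holds.

Yes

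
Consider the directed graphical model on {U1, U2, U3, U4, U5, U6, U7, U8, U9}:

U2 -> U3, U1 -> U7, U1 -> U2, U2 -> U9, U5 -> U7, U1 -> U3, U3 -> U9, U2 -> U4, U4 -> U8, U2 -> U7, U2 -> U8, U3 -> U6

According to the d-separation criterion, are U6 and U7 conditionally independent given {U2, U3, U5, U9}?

Yes

We examine all 6 paths between U6 and U7:
Path 1: U6 ← U3 ← U1 → U2 → U7
  U3 is a chain here and U3 is conditioned on, so the path is blocked at U3.
Path 2: U6 ← U3 ← U1 → U7
  U3 is a chain here and U3 is conditioned on, so the path is blocked at U3.
Path 3: U6 ← U3 ← U2 ← U1 → U7
  U3 is a chain here and U3 is conditioned on, so the path is blocked at U3.
Path 4: U6 ← U3 ← U2 → U7
  U3 is a chain here and U3 is conditioned on, so the path is blocked at U3.
Path 5: U6 ← U3 → U9 ← U2 ← U1 → U7
  U3 is a fork here and U3 is conditioned on, so the path is blocked at U3.
Path 6: U6 ← U3 → U9 ← U2 → U7
  U3 is a fork here and U3 is conditioned on, so the path is blocked at U3.
Since every path is blocked, d-separation holds.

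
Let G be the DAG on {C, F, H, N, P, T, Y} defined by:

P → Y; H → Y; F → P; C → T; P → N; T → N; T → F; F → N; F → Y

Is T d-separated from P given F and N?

No

There are 6 undirected paths between T and P; checking each against the conditioning set {F, N}:
  1. T → F → P — F:chain[blocks] ⇒ blocked
  2. T → F → Y ← P — F:chain[blocks]; Y:collider[blocks] ⇒ blocked
  3. T → F → N ← P — F:chain[blocks]; N:collider[open] ⇒ blocked
  4. T → N ← P — N:collider[open] ⇒ active
  5. T → N ← F → P — N:collider[open]; F:fork[blocks] ⇒ blocked
  6. T → N ← F → Y ← P — N:collider[open]; F:fork[blocks]; Y:collider[blocks] ⇒ blocked
Since the path T → N ← P is active, T and P are not d-separated given {F, N}.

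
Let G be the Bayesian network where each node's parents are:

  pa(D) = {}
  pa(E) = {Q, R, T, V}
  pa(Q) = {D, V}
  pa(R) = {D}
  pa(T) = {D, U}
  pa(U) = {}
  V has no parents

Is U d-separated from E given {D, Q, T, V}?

There are 4 undirected paths between U and E; checking each against the conditioning set {D, Q, T, V}:
Path 1: U → T → E
  T is a chain here and T is conditioned on, so the path is blocked at T.
Path 2: U → T ← D → R → E
  D is a fork here and D is conditioned on, so the path is blocked at D.
Path 3: U → T ← D → Q → E
  D is a fork here and D is conditioned on, so the path is blocked at D.
Path 4: U → T ← D → Q ← V → E
  D is a fork here and D is conditioned on, so the path is blocked at D.
Since every path is blocked, d-separation holds.

Yes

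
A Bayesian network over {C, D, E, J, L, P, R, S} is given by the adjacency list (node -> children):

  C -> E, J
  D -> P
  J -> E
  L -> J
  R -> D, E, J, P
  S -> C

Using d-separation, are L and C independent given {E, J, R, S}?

There are 3 undirected paths between L and C; checking each against the conditioning set {E, J, R, S}:
Path 1: L → J → E ← C
  J is a chain here and J is conditioned on, so the path is blocked at J.
Path 2: L → J ← C
  J is a collider and J is conditioned on, which opens it — no node blocks this path, so it is active.
Path 3: L → J ← R → E ← C
  R is a fork here and R is conditioned on, so the path is blocked at R.
Since the path L → J ← C is active, L and C are not d-separated given {E, J, R, S}.

No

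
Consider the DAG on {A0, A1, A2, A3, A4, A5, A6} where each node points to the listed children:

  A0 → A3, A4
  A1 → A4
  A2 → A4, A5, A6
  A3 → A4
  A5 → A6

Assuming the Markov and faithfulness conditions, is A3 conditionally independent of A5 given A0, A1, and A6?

Yes

We examine all 4 paths between A3 and A5:
  1. A3 → A4 ← A2 → A5 — A4:collider[blocks]; A2:fork[open] ⇒ blocked
  2. A3 → A4 ← A2 → A6 ← A5 — A4:collider[blocks]; A2:fork[open]; A6:collider[open] ⇒ blocked
  3. A3 ← A0 → A4 ← A2 → A5 — A0:fork[blocks]; A4:collider[blocks]; A2:fork[open] ⇒ blocked
  4. A3 ← A0 → A4 ← A2 → A6 ← A5 — A0:fork[blocks]; A4:collider[blocks]; A2:fork[open]; A6:collider[open] ⇒ blocked
All paths are blocked; A3 ⊥ A5 | {A0, A1, A6} holds.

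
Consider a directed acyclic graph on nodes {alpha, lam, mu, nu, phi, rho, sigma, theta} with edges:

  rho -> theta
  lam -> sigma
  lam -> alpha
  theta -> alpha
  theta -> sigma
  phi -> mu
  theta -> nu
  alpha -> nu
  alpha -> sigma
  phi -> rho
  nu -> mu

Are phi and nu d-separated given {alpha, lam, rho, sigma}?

5 paths connect phi and nu; each must be blocked for d-separation to hold:
Path 1: phi → mu ← nu
  mu is a collider here and neither mu nor any of its descendants is conditioned on, so the collider stays closed — the path is blocked at mu.
Path 2: phi → rho → theta → alpha → nu
  rho is a chain here and rho is conditioned on, so the path is blocked at rho.
Path 3: phi → rho → theta → nu
  rho is a chain here and rho is conditioned on, so the path is blocked at rho.
Path 4: phi → rho → theta → sigma ← alpha → nu
  rho is a chain here and rho is conditioned on, so the path is blocked at rho.
Path 5: phi → rho → theta → sigma ← lam → alpha → nu
  rho is a chain here and rho is conditioned on, so the path is blocked at rho.
All paths are blocked; phi ⊥ nu | {alpha, lam, rho, sigma} holds.

Yes — phi and nu are d-separated given {alpha, lam, rho, sigma}.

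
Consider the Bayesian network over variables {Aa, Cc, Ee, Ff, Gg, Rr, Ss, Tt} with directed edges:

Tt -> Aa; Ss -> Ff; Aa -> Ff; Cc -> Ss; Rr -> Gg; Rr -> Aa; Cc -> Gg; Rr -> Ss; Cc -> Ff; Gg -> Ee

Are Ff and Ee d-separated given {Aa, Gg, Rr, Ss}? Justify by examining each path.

There are 6 undirected paths between Ff and Ee; checking each against the conditioning set {Aa, Gg, Rr, Ss}:
Path 1: Ff ← Cc → Gg → Ee
  Gg is a chain here and Gg is conditioned on, so the path is blocked at Gg.
Path 2: Ff ← Cc → Ss ← Rr → Gg → Ee
  Rr is a fork here and Rr is conditioned on, so the path is blocked at Rr.
Path 3: Ff ← Ss ← Cc → Gg → Ee
  Ss is a chain here and Ss is conditioned on, so the path is blocked at Ss.
Path 4: Ff ← Ss ← Rr → Gg → Ee
  Ss is a chain here and Ss is conditioned on, so the path is blocked at Ss.
Path 5: Ff ← Aa ← Rr → Gg → Ee
  Aa is a chain here and Aa is conditioned on, so the path is blocked at Aa.
Path 6: Ff ← Aa ← Rr → Ss ← Cc → Gg → Ee
  Aa is a chain here and Aa is conditioned on, so the path is blocked at Aa.
All paths are blocked; Ff ⊥ Ee | {Aa, Gg, Rr, Ss} holds.

Yes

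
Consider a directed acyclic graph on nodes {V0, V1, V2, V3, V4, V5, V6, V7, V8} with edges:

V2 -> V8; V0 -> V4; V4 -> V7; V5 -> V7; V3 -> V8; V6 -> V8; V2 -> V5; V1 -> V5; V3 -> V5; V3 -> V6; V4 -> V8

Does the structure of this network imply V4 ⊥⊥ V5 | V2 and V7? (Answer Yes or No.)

Enumerating the 4 paths from V4 to V5 and testing each for blocking by {V2, V7}:
Path 1: V4 → V7 ← V5
  V7 is a collider and V7 is conditioned on, which opens it — no node blocks this path, so it is active.
Path 2: V4 → V8 ← V3 → V5
  V8 is a collider here and neither V8 nor any of its descendants is conditioned on, so the collider stays closed — the path is blocked at V8.
Path 3: V4 → V8 ← V2 → V5
  V8 is a collider here and neither V8 nor any of its descendants is conditioned on, so the collider stays closed — the path is blocked at V8.
Path 4: V4 → V8 ← V6 ← V3 → V5
  V8 is a collider here and neither V8 nor any of its descendants is conditioned on, so the collider stays closed — the path is blocked at V8.
Because an active path exists, V4 and V5 are not d-separated.

No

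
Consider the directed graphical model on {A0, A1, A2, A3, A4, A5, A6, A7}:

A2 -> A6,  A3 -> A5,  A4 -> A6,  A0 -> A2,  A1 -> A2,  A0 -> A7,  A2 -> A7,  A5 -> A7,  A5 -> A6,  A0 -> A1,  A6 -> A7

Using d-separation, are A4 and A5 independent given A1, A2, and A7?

No — A4 and A5 are not d-separated given {A1, A2, A7}.

We examine all 5 paths between A4 and A5:
Path 1: A4 → A6 ← A5
  A6 is a collider and its descendant A7 is conditioned on, which opens it — no node blocks this path, so it is active.
Path 2: A4 → A6 → A7 ← A5
  A6 is a chain and A6 is not conditioned on; A7 is a collider and A7 is conditioned on, which opens it — no node blocks this path, so it is active.
Path 3: A4 → A6 ← A2 → A7 ← A5
  A2 is a fork here and A2 is conditioned on, so the path is blocked at A2.
Path 4: A4 → A6 ← A2 ← A0 → A7 ← A5
  A2 is a chain here and A2 is conditioned on, so the path is blocked at A2.
Path 5: A4 → A6 ← A2 ← A1 ← A0 → A7 ← A5
  A2 is a chain here and A2 is conditioned on, so the path is blocked at A2.
Since the path A4 → A6 ← A5 is active, A4 and A5 are not d-separated given {A1, A2, A7}.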